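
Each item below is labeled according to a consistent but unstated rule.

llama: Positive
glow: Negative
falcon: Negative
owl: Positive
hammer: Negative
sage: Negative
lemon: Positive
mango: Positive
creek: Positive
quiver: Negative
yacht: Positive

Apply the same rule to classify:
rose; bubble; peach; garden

Looking at the examples, the only property every 'Positive' case has and every 'Negative' case lacks is: odd length.
rose — length 4, hence Negative. bubble — length 6, hence Negative. peach — length 5, hence Positive. garden — length 6, hence Negative.

Negative, Negative, Positive, Negative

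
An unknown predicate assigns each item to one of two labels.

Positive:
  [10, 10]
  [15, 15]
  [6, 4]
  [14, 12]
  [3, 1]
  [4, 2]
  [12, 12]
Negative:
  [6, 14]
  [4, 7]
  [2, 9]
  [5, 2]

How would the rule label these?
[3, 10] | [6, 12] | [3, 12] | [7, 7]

Negative, Negative, Negative, Positive

One predicate separates the groups cleanly: |first − second| ≤ 2.
[3, 10]: |3−10| = 7, lacks this property → Negative. [6, 12]: |6−12| = 6, lacks this property → Negative. [3, 12]: |3−12| = 9, lacks this property → Negative. [7, 7]: |7−7| = 0, satisfies this → Positive.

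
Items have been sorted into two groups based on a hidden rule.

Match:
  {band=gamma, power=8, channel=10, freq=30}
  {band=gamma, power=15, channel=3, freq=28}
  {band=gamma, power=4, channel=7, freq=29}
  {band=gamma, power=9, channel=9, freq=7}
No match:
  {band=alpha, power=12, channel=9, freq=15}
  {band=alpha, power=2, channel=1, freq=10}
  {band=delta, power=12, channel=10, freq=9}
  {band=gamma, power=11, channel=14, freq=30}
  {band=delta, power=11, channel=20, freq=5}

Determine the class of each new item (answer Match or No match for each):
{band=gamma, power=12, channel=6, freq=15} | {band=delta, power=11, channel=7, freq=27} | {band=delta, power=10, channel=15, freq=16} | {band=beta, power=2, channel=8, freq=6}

The common property of the 'Match' items is: band is gamma AND channel ≤ 10. No 'No match' item has it.

Match, No match, No match, No match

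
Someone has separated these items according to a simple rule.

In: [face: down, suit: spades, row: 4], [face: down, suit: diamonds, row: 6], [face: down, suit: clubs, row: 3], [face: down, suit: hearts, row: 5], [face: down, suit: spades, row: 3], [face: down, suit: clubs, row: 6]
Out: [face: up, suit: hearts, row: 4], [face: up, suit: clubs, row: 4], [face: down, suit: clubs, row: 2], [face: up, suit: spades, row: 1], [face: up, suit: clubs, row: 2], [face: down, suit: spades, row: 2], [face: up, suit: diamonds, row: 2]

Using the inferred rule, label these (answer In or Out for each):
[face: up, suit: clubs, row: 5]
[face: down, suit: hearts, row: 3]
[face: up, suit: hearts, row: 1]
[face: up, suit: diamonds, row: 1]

The rule appears to be: face is down AND row ≥ 3.

Out, In, Out, Out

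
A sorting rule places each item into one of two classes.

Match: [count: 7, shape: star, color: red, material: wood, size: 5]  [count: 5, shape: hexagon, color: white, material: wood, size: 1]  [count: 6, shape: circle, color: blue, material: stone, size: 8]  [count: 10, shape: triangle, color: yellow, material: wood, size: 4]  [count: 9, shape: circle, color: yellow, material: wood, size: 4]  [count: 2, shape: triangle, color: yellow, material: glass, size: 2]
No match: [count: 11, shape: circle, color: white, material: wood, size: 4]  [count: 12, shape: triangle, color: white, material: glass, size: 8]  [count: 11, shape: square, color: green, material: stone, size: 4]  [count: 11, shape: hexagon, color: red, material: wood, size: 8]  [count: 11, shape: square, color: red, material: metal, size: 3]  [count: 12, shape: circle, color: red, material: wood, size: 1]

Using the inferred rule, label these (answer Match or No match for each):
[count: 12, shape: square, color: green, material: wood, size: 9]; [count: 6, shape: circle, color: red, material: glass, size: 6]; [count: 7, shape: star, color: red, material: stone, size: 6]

The distinguishing property — count ≤ 10 — holds for all the 'Match' cases and none of the 'No match' cases.

No match, Match, Match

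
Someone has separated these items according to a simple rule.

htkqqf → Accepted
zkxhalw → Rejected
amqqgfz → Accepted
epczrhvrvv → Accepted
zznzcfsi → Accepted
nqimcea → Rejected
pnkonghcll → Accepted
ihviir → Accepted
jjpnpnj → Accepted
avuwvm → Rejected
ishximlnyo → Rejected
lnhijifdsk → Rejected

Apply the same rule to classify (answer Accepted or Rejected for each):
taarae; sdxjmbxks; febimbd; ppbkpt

Rule: has a double letter. This holds for each 'Accepted' example and fails for each 'Rejected' one.

Accepted, Rejected, Rejected, Accepted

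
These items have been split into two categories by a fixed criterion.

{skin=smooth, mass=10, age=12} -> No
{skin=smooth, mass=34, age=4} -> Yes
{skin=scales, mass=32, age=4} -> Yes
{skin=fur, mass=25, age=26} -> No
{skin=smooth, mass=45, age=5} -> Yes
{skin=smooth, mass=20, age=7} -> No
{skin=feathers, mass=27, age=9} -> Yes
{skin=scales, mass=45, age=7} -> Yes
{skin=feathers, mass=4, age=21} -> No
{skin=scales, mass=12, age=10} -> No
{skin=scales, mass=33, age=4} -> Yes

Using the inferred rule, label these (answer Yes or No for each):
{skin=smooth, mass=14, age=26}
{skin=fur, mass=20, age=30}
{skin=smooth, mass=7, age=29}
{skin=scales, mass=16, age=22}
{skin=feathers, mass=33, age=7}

No, No, No, No, Yes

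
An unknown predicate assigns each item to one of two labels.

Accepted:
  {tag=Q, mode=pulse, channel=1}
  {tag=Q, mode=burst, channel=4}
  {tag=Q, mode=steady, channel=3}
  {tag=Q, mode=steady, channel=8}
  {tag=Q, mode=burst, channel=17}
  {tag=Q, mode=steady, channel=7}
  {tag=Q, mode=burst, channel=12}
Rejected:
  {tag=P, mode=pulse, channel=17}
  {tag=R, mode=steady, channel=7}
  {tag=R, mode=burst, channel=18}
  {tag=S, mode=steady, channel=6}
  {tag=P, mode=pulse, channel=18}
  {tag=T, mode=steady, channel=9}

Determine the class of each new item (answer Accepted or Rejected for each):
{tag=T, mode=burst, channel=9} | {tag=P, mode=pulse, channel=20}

'Accepted' ⟺ tag is Q.
{tag=T, mode=burst, channel=9}: tag is T — lacks this property, so Rejected.
{tag=P, mode=pulse, channel=20}: tag is P — lacks this property, so Rejected.

Rejected, Rejected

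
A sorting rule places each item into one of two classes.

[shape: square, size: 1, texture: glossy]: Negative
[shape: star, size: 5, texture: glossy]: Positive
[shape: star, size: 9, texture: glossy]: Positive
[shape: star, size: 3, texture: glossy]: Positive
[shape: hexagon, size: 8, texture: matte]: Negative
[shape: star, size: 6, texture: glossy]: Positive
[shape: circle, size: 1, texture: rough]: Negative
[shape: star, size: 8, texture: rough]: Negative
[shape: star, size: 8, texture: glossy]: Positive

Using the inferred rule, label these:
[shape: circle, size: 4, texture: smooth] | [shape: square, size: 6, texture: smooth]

Negative, Negative

The distinguishing property — shape is star AND texture is glossy — holds for all the 'Positive' cases and none of the 'Negative' cases.
[shape: circle, size: 4, texture: smooth]: shape is circle, texture is smooth, does not fit → Negative.
[shape: square, size: 6, texture: smooth]: shape is square, texture is smooth, does not fit → Negative.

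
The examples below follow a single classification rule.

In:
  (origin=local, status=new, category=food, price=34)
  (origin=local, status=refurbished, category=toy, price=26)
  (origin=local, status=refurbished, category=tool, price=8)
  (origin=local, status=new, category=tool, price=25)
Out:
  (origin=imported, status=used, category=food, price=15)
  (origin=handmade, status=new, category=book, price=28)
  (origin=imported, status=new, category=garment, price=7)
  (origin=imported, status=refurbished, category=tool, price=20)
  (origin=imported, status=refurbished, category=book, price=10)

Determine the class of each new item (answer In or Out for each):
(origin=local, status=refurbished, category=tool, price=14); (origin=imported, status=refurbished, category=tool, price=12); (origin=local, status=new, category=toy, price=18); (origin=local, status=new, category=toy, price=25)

The simplest hypothesis consistent with all the labels is: origin is local.

In, Out, In, In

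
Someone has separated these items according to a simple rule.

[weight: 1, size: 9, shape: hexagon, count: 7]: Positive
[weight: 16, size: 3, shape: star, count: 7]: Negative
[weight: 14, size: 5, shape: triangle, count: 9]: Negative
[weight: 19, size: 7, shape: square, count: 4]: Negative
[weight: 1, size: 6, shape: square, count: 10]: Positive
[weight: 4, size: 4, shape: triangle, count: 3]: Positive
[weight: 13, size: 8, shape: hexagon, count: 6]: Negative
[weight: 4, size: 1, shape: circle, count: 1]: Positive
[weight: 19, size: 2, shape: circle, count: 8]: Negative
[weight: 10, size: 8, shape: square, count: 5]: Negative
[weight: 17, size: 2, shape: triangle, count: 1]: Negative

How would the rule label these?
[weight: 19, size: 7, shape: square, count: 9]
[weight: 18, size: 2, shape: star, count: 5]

Negative, Negative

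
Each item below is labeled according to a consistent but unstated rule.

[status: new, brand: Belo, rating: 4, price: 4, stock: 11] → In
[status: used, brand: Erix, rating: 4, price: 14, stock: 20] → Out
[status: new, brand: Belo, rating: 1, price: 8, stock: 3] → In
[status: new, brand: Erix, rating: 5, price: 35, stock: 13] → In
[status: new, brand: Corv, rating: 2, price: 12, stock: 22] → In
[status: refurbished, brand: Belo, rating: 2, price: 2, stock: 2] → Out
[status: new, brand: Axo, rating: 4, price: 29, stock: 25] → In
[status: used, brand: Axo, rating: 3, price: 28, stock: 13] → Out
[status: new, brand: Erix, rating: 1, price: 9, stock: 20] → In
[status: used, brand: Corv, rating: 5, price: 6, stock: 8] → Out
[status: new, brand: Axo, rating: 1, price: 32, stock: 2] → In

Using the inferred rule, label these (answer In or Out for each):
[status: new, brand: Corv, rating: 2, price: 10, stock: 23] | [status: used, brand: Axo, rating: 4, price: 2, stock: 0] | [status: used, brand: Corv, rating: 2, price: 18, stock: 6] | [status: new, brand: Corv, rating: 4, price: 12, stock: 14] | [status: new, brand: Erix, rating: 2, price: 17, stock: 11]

The classifier is using: status is new.
[status: new, brand: Corv, rating: 2, price: 10, stock: 23]: status is new — qualifies, so In.
[status: used, brand: Axo, rating: 4, price: 2, stock: 0]: status is used — does not satisfy this, so Out.
[status: used, brand: Corv, rating: 2, price: 18, stock: 6]: status is used — does not satisfy this, so Out.
[status: new, brand: Corv, rating: 4, price: 12, stock: 14]: status is new — qualifies, so In.
[status: new, brand: Erix, rating: 2, price: 17, stock: 11]: status is new — qualifies, so In.

In, Out, Out, In, In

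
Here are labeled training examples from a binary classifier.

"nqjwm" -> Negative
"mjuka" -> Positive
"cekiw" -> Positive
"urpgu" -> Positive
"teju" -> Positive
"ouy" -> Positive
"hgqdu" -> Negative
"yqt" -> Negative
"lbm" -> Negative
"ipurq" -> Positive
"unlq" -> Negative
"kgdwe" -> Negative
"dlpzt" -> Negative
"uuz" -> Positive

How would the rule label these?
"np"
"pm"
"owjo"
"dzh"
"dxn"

The distinguishing property — has ≥ 2 vowels — holds for all the 'Positive' cases and none of the 'Negative' cases.
"np": 0 vowels, does not pass → Negative.
"pm": 0 vowels, does not pass → Negative.
"owjo": 2 vowels, fits → Positive.
"dzh": 0 vowels, does not pass → Negative.
"dxn": 0 vowels, does not pass → Negative.

Negative, Negative, Positive, Negative, Negative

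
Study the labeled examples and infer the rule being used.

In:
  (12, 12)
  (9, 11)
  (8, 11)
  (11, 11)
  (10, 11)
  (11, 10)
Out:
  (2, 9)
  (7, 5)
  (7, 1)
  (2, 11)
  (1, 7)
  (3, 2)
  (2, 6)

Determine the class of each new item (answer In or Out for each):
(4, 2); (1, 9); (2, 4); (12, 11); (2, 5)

All 'In' examples share one property — sum ≥ 19 — and every 'Out' example lacks it.
(4, 2) → 4+2 = 6 → Out. (1, 9) → 1+9 = 10 → Out. (2, 4) → 2+4 = 6 → Out. (12, 11) → 12+11 = 23 → In. (2, 5) → 2+5 = 7 → Out.

Out, Out, Out, In, Out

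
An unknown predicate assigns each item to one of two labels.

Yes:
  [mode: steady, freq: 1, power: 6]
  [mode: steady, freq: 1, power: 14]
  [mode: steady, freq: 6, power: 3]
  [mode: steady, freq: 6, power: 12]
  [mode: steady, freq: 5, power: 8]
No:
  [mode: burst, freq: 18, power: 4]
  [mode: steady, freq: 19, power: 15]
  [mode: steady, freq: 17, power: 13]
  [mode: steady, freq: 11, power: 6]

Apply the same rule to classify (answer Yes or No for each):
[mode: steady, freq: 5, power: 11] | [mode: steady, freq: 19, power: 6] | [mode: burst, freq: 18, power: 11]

Yes, No, No

The pattern is that an item is 'Yes' exactly when: freq ≤ 6.
[mode: steady, freq: 5, power: 11]: freq = 5, checks out → Yes. [mode: steady, freq: 19, power: 6]: freq = 19, fails the rule → No. [mode: burst, freq: 18, power: 11]: freq = 18, fails the rule → No.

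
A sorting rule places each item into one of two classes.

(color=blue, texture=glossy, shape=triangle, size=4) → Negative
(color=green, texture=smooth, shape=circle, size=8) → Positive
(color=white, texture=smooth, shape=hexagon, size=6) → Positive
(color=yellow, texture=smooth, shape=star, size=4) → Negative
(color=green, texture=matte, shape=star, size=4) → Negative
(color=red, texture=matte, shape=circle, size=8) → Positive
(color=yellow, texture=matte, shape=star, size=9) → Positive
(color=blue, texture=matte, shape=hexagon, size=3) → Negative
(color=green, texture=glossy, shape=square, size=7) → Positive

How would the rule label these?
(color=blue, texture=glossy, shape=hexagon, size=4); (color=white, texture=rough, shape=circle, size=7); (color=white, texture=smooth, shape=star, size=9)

The pattern is that an item is 'Positive' exactly when: size ≥ 6.
(color=blue, texture=glossy, shape=hexagon, size=4): Negative (size = 4).
(color=white, texture=rough, shape=circle, size=7): Positive (size = 7).
(color=white, texture=smooth, shape=star, size=9): Positive (size = 9).

Negative, Positive, Positive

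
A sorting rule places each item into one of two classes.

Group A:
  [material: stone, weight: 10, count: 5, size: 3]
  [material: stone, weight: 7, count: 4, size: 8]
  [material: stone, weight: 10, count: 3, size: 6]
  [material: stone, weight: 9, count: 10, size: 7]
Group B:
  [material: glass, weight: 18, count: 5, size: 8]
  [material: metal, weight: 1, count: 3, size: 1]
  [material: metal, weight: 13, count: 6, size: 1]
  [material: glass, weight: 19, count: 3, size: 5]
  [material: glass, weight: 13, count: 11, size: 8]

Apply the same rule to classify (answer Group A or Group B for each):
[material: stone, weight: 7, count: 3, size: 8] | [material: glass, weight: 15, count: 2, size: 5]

All 'Group A' examples share one property — material is stone — and every 'Group B' example lacks it.
[material: stone, weight: 7, count: 3, size: 8] — material is stone, hence Group A.
[material: glass, weight: 15, count: 2, size: 5] — material is glass, hence Group B.

Group A, Group B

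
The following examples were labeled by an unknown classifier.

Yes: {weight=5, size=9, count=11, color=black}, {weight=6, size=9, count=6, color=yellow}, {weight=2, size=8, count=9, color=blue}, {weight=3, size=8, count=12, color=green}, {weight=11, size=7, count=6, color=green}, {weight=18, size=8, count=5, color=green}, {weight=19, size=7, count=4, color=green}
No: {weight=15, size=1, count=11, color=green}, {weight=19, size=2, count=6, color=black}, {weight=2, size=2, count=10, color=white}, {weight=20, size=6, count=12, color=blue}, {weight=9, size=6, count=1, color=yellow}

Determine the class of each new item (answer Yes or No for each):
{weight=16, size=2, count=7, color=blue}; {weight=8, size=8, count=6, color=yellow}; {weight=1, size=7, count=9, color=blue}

No, Yes, Yes

The rule appears to be: size ≥ 7.
{weight=16, size=2, count=7, color=blue} → size = 2 → No. {weight=8, size=8, count=6, color=yellow} → size = 8 → Yes. {weight=1, size=7, count=9, color=blue} → size = 7 → Yes.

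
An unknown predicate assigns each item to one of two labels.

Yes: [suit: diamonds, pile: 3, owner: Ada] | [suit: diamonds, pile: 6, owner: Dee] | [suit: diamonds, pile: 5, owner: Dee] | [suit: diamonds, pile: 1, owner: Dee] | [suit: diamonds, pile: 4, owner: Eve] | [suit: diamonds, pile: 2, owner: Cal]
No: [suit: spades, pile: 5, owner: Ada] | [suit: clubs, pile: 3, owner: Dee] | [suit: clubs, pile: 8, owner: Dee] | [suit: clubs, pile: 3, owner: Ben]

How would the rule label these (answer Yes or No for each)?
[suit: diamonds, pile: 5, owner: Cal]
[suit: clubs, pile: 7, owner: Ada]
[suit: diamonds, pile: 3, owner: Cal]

Yes, No, Yes

Looking at the examples, the only property every 'Yes' case has and every 'No' case lacks is: suit is diamonds.
[suit: diamonds, pile: 5, owner: Cal] → suit is diamonds → Yes.
[suit: clubs, pile: 7, owner: Ada] → suit is clubs → No.
[suit: diamonds, pile: 3, owner: Cal] → suit is diamonds → Yes.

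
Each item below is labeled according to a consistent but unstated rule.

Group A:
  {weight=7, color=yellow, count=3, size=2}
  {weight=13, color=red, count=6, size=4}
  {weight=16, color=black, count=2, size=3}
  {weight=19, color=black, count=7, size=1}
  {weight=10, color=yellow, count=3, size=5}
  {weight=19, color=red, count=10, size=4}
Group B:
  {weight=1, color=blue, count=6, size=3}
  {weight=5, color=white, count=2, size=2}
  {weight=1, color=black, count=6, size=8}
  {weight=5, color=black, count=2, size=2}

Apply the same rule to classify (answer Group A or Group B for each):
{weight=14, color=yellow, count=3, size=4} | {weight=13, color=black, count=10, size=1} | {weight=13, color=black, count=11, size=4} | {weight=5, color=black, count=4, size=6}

Group A, Group A, Group A, Group B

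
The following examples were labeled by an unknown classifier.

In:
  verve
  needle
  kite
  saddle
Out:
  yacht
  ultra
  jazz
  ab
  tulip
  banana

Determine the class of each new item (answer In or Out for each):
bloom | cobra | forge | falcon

The distinguishing property — contains 'e' — holds for all the 'In' cases and none of the 'Out' cases.
bloom: no 'e' — fails the rule, so Out. cobra: no 'e' — fails the rule, so Out. forge: has 'e' — passes, so In. falcon: no 'e' — fails the rule, so Out.

Out, Out, In, Out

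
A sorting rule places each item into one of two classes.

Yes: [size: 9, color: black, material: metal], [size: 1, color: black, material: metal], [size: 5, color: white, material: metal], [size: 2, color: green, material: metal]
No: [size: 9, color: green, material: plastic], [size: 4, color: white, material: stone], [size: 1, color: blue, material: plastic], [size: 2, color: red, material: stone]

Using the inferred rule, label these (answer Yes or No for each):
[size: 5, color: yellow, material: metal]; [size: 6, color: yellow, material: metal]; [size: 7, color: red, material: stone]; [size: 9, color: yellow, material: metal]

Yes, Yes, No, Yes

The common property of the 'Yes' items is: material is metal. No 'No' item has it.
[size: 5, color: yellow, material: metal] → material is metal → Yes.
[size: 6, color: yellow, material: metal] → material is metal → Yes.
[size: 7, color: red, material: stone] → material is stone → No.
[size: 9, color: yellow, material: metal] → material is metal → Yes.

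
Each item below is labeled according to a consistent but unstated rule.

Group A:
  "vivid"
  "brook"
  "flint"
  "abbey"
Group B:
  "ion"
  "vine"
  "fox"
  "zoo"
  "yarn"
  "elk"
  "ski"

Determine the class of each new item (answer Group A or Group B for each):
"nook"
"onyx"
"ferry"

Group B, Group B, Group A

The pattern is that an item is 'Group A' exactly when: length 5.
"nook" — length 4, hence Group B. "onyx" — length 4, hence Group B. "ferry" — length 5, hence Group A.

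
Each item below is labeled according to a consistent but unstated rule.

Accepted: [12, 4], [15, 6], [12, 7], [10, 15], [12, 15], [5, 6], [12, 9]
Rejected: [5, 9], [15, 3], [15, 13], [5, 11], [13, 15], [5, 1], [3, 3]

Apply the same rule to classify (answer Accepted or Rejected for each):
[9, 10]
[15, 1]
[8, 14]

Accepted, Rejected, Accepted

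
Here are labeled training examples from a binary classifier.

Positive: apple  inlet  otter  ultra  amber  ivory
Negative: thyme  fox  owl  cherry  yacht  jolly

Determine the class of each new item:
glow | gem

Negative, Negative

The classifier is using: has ≥ 2 vowels.
glow: Negative (1 vowel).
gem: Negative (1 vowel).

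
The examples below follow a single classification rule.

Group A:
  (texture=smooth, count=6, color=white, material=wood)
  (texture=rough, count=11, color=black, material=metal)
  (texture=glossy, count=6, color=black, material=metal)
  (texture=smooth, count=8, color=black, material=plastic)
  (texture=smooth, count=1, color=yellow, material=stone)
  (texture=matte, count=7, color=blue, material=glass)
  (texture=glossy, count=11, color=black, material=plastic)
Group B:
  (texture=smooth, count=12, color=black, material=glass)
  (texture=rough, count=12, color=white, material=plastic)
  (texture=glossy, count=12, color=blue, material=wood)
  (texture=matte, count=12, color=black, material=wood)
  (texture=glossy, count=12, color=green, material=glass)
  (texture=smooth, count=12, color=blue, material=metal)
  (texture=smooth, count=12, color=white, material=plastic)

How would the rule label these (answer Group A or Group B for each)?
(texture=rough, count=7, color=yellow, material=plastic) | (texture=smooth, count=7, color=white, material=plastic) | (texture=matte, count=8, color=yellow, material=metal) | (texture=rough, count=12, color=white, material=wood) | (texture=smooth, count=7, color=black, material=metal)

Group A, Group A, Group A, Group B, Group A

Every 'Group A' example satisfies: count ≤ 11. None of the 'Group B' examples do.
(texture=rough, count=7, color=yellow, material=plastic): Group A (count = 7). (texture=smooth, count=7, color=white, material=plastic): Group A (count = 7). (texture=matte, count=8, color=yellow, material=metal): Group A (count = 8). (texture=rough, count=12, color=white, material=wood): Group B (count = 12). (texture=smooth, count=7, color=black, material=metal): Group A (count = 7).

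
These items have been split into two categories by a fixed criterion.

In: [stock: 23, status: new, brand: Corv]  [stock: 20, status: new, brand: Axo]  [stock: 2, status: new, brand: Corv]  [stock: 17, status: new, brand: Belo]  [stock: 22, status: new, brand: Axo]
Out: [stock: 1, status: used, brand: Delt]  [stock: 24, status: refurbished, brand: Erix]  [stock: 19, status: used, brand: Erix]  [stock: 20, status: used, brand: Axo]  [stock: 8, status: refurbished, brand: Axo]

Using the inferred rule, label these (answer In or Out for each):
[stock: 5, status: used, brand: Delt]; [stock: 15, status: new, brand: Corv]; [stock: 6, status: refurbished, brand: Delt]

Out, In, Out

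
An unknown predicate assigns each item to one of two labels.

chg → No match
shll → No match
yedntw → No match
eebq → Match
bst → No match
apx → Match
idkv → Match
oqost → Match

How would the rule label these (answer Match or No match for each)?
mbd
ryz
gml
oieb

No match, No match, No match, Match

The simplest hypothesis consistent with all the labels is: starts with a vowel.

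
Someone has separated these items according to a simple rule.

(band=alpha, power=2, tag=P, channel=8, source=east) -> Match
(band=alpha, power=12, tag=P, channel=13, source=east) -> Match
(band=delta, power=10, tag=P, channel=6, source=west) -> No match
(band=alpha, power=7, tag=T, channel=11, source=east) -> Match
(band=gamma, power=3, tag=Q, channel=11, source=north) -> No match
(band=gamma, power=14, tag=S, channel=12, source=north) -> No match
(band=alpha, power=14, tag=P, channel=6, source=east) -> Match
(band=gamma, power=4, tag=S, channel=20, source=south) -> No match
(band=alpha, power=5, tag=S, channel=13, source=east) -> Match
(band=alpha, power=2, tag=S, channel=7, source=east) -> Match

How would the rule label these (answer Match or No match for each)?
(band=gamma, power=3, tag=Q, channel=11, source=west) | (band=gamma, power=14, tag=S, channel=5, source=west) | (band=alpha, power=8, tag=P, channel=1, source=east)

No match, No match, Match

The common property of the 'Match' items is: band is alpha. No 'No match' item has it.
(band=gamma, power=3, tag=Q, channel=11, source=west): band is gamma — does not satisfy this, so No match.
(band=gamma, power=14, tag=S, channel=5, source=west): band is gamma — does not satisfy this, so No match.
(band=alpha, power=8, tag=P, channel=1, source=east): band is alpha — passes, so Match.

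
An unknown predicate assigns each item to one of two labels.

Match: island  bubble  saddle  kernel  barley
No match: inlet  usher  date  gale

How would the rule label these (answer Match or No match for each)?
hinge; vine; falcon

Rule: length 6. This holds for each 'Match' example and fails for each 'No match' one.
hinge: No match (length 5).
vine: No match (length 4).
falcon: Match (length 6).

No match, No match, Match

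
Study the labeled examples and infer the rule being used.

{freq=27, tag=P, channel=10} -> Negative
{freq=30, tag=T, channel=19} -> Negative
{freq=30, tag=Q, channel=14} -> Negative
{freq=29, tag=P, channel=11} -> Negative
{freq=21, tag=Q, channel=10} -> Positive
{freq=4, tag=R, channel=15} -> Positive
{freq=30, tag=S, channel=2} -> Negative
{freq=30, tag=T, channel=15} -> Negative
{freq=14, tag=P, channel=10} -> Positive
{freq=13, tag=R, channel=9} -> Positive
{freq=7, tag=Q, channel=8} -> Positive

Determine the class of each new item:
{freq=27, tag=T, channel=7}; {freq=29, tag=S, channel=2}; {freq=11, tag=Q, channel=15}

Negative, Negative, Positive

The simplest hypothesis consistent with all the labels is: freq ≤ 21.
{freq=27, tag=T, channel=7}: freq = 27 — doesn't match, so Negative. {freq=29, tag=S, channel=2}: freq = 29 — doesn't match, so Negative. {freq=11, tag=Q, channel=15}: freq = 11 — meets the rule, so Positive.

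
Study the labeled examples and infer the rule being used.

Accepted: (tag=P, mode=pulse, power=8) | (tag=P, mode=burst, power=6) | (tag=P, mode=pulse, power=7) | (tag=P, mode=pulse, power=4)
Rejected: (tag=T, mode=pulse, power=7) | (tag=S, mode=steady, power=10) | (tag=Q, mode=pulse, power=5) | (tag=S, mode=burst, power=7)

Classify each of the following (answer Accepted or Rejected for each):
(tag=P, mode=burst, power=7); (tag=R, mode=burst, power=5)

The distinguishing property — tag is P — holds for all the 'Accepted' cases and none of the 'Rejected' cases.
(tag=P, mode=burst, power=7) → tag is P → Accepted. (tag=R, mode=burst, power=5) → tag is R → Rejected.

Accepted, Rejected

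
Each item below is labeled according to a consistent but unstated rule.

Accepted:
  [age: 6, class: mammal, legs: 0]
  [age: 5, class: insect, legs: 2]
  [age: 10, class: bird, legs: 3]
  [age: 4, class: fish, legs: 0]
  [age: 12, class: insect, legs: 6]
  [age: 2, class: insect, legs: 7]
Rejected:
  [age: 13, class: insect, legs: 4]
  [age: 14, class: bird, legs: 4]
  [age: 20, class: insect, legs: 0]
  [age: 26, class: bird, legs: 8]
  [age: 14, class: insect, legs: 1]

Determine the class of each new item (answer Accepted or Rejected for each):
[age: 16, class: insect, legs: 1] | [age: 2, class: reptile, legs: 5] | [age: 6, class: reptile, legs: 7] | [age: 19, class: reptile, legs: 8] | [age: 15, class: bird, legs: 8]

Rejected, Accepted, Accepted, Rejected, Rejected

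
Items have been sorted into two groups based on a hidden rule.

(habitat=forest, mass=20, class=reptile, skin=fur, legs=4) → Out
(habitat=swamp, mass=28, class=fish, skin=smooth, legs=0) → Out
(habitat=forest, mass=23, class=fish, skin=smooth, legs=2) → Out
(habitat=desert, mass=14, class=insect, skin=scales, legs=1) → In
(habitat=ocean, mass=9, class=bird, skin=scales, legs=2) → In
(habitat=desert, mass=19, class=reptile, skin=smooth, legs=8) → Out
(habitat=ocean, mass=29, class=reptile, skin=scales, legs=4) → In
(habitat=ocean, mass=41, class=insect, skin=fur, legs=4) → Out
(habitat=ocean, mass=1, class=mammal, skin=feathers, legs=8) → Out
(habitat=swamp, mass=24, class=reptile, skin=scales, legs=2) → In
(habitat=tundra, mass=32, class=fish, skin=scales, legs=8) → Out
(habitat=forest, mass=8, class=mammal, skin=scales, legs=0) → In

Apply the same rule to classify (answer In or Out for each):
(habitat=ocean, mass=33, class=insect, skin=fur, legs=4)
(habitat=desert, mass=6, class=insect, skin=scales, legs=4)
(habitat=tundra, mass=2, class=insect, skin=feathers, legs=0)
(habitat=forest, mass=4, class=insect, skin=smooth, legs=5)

'In' ⟺ skin is scales AND legs ≤ 4.
(habitat=ocean, mass=33, class=insect, skin=fur, legs=4): Out (skin is fur, legs = 4). (habitat=desert, mass=6, class=insect, skin=scales, legs=4): In (skin is scales, legs = 4). (habitat=tundra, mass=2, class=insect, skin=feathers, legs=0): Out (skin is feathers, legs = 0). (habitat=forest, mass=4, class=insect, skin=smooth, legs=5): Out (skin is smooth, legs = 5).

Out, In, Out, Out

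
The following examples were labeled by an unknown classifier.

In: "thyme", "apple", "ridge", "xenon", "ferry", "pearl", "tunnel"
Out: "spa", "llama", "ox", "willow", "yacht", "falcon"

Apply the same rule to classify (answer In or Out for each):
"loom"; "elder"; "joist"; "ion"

Out, In, Out, Out

All 'In' examples share one property — contains 'e' — and every 'Out' example lacks it.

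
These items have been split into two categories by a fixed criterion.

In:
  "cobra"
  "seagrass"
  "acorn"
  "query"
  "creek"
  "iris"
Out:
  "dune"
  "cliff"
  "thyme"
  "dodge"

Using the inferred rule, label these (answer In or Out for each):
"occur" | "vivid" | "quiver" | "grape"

The rule appears to be: contains 'r'.
In: "occur", since has 'r'. Out: "vivid", since no 'r'. In: "quiver", since has 'r'. In: "grape", since has 'r'.

In, Out, In, In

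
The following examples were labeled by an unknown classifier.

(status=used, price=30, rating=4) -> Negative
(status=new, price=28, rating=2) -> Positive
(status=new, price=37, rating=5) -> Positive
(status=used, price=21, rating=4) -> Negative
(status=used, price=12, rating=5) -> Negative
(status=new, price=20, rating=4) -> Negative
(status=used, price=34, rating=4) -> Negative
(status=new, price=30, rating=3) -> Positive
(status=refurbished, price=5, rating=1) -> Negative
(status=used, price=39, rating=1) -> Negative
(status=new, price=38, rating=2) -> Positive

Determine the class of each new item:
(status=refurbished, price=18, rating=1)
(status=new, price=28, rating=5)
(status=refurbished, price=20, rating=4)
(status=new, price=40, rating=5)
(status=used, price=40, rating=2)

Negative, Positive, Negative, Positive, Negative

The rule appears to be: status is new AND price ≥ 21.
(status=refurbished, price=18, rating=1) — status is refurbished, price = 18, hence Negative. (status=new, price=28, rating=5) — status is new, price = 28, hence Positive. (status=refurbished, price=20, rating=4) — status is refurbished, price = 20, hence Negative. (status=new, price=40, rating=5) — status is new, price = 40, hence Positive. (status=used, price=40, rating=2) — status is used, price = 40, hence Negative.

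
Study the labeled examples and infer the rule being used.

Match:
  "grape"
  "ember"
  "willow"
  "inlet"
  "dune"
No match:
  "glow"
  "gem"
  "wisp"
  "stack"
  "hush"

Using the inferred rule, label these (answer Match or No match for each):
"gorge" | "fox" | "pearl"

The pattern is that an item is 'Match' exactly when: has ≥ 2 vowels.
"gorge" — 2 vowels, hence Match.
"fox" — 1 vowel, hence No match.
"pearl" — 2 vowels, hence Match.

Match, No match, Match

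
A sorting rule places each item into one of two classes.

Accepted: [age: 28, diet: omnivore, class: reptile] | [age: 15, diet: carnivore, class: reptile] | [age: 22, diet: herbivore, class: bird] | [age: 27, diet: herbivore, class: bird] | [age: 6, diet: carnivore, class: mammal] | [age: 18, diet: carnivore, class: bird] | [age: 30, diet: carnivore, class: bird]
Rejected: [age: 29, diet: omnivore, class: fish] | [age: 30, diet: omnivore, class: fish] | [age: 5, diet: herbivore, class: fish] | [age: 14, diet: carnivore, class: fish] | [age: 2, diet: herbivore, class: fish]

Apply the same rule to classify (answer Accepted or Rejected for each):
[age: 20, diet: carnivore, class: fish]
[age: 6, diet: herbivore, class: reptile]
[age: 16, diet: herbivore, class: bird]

Rejected, Accepted, Accepted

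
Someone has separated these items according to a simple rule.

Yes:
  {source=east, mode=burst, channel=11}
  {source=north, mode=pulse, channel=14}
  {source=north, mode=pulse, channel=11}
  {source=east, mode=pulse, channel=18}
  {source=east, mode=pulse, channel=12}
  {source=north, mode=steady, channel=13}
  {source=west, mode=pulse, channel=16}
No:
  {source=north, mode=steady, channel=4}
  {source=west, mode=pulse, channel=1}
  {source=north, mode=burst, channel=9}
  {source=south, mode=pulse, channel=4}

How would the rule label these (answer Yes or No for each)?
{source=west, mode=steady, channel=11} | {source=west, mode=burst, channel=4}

One predicate separates the groups cleanly: channel ≥ 11.
{source=west, mode=steady, channel=11}: Yes (channel = 11). {source=west, mode=burst, channel=4}: No (channel = 4).

Yes, No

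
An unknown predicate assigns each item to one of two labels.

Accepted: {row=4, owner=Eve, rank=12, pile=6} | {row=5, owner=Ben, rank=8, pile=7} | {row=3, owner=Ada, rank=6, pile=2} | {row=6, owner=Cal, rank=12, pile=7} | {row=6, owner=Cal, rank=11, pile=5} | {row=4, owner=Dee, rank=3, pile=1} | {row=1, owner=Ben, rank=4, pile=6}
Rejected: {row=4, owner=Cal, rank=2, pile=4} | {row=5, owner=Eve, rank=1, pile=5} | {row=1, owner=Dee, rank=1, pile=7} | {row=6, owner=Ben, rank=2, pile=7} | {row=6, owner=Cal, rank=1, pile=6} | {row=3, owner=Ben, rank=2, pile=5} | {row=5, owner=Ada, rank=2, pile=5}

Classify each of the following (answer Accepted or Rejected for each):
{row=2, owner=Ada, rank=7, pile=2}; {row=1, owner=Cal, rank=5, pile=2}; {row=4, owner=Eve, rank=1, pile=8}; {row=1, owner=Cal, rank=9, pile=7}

Accepted, Accepted, Rejected, Accepted

The simplest hypothesis consistent with all the labels is: rank ≥ 3.
{row=2, owner=Ada, rank=7, pile=2}: rank = 7, checks out → Accepted.
{row=1, owner=Cal, rank=5, pile=2}: rank = 5, checks out → Accepted.
{row=4, owner=Eve, rank=1, pile=8}: rank = 1, lacks this property → Rejected.
{row=1, owner=Cal, rank=9, pile=7}: rank = 9, checks out → Accepted.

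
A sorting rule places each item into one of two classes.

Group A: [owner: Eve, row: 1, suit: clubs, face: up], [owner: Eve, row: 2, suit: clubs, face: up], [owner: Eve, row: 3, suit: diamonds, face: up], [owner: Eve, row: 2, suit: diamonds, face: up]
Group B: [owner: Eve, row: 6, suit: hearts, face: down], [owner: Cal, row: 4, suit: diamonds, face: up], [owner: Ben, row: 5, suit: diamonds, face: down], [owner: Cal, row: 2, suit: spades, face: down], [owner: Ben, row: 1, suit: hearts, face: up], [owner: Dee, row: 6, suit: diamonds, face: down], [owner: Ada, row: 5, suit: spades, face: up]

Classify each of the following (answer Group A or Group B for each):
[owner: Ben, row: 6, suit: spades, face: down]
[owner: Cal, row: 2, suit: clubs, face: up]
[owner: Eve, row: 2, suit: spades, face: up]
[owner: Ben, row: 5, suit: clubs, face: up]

The rule appears to be: face is up AND owner is Eve.
[owner: Ben, row: 6, suit: spades, face: down]: Group B (face is down, owner is Ben). [owner: Cal, row: 2, suit: clubs, face: up]: Group B (face is up, owner is Cal). [owner: Eve, row: 2, suit: spades, face: up]: Group A (face is up, owner is Eve). [owner: Ben, row: 5, suit: clubs, face: up]: Group B (face is up, owner is Ben).

Group B, Group B, Group A, Group B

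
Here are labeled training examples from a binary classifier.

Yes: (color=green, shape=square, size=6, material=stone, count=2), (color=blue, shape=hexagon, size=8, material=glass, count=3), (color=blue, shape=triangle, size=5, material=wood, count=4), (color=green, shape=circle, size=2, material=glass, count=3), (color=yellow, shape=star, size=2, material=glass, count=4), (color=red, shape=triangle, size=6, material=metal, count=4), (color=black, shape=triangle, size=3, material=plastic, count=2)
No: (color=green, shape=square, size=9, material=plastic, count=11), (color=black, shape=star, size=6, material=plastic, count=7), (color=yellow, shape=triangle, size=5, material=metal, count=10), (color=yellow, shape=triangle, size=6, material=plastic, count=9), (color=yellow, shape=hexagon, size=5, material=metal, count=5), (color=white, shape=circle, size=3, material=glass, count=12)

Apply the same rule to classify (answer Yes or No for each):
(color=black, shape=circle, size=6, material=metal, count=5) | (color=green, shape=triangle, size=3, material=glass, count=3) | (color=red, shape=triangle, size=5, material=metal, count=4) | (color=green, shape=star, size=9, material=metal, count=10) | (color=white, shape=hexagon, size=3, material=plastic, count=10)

No, Yes, Yes, No, No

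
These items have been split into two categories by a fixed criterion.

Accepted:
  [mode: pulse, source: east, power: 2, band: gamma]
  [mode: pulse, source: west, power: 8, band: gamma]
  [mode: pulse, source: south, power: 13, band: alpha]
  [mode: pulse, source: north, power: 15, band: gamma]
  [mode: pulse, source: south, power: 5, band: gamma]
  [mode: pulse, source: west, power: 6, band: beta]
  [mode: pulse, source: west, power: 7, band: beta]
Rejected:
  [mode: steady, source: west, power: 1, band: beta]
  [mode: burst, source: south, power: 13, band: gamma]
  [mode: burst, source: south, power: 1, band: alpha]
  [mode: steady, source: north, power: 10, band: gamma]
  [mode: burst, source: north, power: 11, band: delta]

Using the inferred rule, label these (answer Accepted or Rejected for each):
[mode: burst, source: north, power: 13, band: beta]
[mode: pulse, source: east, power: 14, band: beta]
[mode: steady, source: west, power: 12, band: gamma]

Rejected, Accepted, Rejected

The pattern is that an item is 'Accepted' exactly when: mode is pulse.
[mode: burst, source: north, power: 13, band: beta] — mode is burst, hence Rejected.
[mode: pulse, source: east, power: 14, band: beta] — mode is pulse, hence Accepted.
[mode: steady, source: west, power: 12, band: gamma] — mode is steady, hence Rejected.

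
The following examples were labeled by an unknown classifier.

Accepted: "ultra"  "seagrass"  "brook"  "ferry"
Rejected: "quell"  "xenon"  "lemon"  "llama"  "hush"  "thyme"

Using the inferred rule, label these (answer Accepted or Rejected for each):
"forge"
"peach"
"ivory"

Accepted, Rejected, Accepted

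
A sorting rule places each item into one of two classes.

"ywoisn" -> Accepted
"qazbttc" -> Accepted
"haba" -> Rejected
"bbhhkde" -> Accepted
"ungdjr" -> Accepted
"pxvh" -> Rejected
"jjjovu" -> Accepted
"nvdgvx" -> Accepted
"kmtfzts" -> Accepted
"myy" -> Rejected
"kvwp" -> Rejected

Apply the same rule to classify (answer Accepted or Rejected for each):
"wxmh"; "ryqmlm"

Rejected, Accepted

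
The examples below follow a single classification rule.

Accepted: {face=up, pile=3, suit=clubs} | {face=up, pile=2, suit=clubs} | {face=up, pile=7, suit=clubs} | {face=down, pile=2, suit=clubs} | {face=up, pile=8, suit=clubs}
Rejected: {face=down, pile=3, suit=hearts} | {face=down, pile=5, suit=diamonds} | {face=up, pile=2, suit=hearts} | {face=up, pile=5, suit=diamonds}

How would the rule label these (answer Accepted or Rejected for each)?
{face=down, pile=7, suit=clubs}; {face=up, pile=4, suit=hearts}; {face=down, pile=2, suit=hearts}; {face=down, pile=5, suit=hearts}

'Accepted' ⟺ suit is clubs.
{face=down, pile=7, suit=clubs}: suit is clubs, qualifies → Accepted. {face=up, pile=4, suit=hearts}: suit is hearts, lacks this property → Rejected. {face=down, pile=2, suit=hearts}: suit is hearts, lacks this property → Rejected. {face=down, pile=5, suit=hearts}: suit is hearts, lacks this property → Rejected.

Accepted, Rejected, Rejected, Rejected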